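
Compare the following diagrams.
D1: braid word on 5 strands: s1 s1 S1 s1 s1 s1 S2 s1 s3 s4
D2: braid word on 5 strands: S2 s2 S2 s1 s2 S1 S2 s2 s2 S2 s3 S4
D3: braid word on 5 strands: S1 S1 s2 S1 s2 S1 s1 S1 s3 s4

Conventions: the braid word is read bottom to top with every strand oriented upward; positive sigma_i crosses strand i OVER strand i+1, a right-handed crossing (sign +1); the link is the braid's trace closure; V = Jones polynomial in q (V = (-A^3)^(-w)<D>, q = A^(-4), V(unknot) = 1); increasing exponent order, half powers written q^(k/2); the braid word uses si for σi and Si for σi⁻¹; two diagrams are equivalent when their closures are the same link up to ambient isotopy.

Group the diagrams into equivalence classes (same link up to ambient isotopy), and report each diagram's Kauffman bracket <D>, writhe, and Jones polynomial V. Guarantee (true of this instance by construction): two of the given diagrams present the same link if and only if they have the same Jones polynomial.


classes: {D1} | {D2} | {D3}
V(D1) = q^2 + q^4 - q^5 + q^6 - q^7  [10 crossings, <D> = -A^-10 + A^-6 - A^-2 + A^2 + A^10, w = +6]
V(D2) = 1  [12 crossings, <D> = 1, w = 0]
D3 (bracket A^-4 - 1 + 2A^4 - 2A^8 + 2A^12 - 2A^16 + A^20; 10 crossings at w = 0): V = q^-5 - 2q^-4 + 2q^-3 - 2q^-2 + 2q^-1 - 1 + q
note: 3 classes among 3 diagrams; unequal V(q) rules out equality


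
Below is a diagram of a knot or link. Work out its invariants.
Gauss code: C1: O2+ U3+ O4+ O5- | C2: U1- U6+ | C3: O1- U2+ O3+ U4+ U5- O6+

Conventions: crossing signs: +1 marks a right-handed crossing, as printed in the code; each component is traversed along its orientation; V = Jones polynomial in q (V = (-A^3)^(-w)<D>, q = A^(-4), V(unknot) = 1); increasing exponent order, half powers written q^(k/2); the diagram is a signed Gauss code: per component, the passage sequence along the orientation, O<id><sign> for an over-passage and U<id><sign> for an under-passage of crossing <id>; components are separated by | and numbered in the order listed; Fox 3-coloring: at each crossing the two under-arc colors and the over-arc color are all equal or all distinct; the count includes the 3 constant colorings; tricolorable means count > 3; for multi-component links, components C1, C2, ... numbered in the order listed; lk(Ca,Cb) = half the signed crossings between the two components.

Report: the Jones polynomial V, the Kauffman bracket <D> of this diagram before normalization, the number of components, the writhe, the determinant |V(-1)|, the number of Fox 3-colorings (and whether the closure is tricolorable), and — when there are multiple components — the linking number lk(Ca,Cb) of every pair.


V(q) = 1 + q + q^2 + q^3
bracket: A^-6 + A^-2 + A^2 + A^6, w = +2
3 components, writhe +2, over 6 crossings
lk(C1,C2) = 0
linking number lk(C1,C3) = +1
lk(C2,C3): 0
det 0, colorings 9 of 3^6 — tricolorable
observation: summing lk over 3 pairs gives +1


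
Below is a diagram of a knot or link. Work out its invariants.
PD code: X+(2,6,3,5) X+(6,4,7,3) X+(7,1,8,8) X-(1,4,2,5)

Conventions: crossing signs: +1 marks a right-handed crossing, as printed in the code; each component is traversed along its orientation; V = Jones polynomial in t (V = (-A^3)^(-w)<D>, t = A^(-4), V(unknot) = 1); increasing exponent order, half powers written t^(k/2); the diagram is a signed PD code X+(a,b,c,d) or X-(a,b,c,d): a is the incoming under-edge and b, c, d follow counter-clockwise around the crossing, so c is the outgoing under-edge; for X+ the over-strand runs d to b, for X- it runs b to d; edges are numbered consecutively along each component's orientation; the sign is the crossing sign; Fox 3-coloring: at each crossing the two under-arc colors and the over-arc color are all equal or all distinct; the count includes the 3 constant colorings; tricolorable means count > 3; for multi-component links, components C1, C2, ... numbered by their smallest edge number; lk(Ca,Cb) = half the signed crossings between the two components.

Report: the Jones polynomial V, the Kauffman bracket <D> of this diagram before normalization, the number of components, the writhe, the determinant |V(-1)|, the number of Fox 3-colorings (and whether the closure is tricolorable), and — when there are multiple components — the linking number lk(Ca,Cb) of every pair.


V = 1
<D> = A^6 (w = +2)
1 component over 4 crossings, w = +2
3 Fox colorings among 3^4, |V(-1)| = 1: not tricolorable
why: det 1 = |V(-1)|; not divisible by 3, so not tricolorable


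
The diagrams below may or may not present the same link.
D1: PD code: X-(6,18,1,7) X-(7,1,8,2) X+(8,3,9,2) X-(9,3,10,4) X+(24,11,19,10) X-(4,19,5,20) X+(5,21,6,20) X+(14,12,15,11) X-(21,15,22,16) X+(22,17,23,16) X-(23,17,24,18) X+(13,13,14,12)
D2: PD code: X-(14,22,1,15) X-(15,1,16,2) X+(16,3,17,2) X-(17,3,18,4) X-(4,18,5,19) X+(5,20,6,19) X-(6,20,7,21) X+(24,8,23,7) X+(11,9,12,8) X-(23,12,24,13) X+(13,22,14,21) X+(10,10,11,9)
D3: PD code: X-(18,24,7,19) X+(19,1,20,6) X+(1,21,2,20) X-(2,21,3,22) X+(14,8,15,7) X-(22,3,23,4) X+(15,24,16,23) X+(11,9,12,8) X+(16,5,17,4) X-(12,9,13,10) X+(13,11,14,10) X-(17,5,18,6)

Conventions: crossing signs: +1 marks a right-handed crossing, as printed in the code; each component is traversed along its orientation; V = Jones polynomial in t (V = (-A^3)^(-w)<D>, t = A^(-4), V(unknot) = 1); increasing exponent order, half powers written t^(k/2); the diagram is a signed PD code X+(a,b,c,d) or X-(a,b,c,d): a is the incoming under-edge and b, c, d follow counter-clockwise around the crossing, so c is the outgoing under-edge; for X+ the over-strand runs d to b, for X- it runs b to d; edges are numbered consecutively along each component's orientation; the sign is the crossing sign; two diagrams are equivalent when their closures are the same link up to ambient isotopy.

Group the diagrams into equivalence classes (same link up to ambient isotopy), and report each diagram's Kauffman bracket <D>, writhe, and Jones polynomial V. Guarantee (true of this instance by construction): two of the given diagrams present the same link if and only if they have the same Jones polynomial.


equivalence classes: {D1, D2} | {D3}
D1 (bracket 1 + A^4 + A^8 + A^12; 12 crossings at w = 0): V = t^-3 + t^-2 + t^-1 + 1
V(D2) = t^-3 + t^-2 + t^-1 + 1  [12 crossings, <D> = 1 + A^4 + A^8 + A^12, w = 0]
V(D3) = t^-1 + 2 + t  (w +2, c 12, <D> = A^2 + 2A^6 + A^10)
observation: V(t) takes 2 values over 3 diagrams, fixing the grouping


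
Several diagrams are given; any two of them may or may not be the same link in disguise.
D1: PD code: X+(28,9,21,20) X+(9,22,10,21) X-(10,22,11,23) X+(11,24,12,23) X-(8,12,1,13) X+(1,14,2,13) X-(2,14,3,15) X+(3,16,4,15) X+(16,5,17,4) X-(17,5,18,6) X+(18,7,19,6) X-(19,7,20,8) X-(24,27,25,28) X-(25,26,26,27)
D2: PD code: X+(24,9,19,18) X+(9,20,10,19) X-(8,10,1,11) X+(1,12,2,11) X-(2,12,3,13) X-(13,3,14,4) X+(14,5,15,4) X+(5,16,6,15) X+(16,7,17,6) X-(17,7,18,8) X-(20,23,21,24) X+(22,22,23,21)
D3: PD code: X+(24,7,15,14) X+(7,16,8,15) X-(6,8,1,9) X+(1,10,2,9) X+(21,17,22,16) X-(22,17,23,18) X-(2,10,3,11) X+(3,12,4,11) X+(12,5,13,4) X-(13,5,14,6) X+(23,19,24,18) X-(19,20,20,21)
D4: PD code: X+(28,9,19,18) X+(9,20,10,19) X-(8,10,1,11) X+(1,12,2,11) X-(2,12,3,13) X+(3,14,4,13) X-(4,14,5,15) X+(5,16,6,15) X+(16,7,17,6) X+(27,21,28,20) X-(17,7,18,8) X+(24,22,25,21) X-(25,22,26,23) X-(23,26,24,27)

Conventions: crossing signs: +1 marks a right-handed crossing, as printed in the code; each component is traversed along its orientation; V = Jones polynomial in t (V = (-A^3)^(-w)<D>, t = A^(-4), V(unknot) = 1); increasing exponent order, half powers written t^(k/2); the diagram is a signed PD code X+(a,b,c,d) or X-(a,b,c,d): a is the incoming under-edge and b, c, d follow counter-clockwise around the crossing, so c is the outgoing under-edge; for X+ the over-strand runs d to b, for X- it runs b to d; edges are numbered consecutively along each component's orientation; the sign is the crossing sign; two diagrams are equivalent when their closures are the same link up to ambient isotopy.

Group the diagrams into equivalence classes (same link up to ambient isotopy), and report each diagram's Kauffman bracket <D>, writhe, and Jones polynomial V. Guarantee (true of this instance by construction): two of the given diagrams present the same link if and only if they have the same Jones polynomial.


equivalence classes: {D1, D2, D3, D4}
D1 (bracket A^-12 + A^-8 + A^-4 + 1; 14 crossings at w = 0): V = 1 + t + t^2 + t^3
V(D2) = 1 + t + t^2 + t^3  [12 crossings, <D> = A^-6 + A^-2 + A^2 + A^6, w = +2]
V(D3) = 1 + t + t^2 + t^3  (w +2, c 12, <D> = A^-6 + A^-2 + A^2 + A^6)
V(D4) = 1 + t + t^2 + t^3  (w +2, c 14, <D> = A^-6 + A^-2 + A^2 + A^6)
key observation: one V(t) for all 4 diagrams — one class (guaranteed)


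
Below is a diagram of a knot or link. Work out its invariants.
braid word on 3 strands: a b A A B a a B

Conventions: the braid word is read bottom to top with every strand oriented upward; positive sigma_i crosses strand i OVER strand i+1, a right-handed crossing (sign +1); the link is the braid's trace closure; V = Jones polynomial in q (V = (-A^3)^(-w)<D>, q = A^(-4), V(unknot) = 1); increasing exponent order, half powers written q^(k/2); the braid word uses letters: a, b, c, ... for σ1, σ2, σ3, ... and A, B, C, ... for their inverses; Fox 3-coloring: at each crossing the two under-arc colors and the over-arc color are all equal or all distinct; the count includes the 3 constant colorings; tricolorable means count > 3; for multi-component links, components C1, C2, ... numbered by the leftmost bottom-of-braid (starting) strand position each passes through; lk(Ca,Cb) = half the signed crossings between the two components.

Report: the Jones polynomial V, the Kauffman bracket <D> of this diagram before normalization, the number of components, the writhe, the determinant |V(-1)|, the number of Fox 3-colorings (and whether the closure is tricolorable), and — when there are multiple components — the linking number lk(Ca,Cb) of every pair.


V(q) = -q^-3 + q^-2 - q^-1 + 3 - q + q^2 - q^3
bracket: -A^-12 + A^-8 - A^-4 + 3 - A^4 + A^8 - A^12, w = 0
1 component, writhe 0, over 8 crossings
det 9, colorings 27 of 3^8 — tricolorable
observation: |V(-1)| = 9: so tricolorable, since 3 divides 9


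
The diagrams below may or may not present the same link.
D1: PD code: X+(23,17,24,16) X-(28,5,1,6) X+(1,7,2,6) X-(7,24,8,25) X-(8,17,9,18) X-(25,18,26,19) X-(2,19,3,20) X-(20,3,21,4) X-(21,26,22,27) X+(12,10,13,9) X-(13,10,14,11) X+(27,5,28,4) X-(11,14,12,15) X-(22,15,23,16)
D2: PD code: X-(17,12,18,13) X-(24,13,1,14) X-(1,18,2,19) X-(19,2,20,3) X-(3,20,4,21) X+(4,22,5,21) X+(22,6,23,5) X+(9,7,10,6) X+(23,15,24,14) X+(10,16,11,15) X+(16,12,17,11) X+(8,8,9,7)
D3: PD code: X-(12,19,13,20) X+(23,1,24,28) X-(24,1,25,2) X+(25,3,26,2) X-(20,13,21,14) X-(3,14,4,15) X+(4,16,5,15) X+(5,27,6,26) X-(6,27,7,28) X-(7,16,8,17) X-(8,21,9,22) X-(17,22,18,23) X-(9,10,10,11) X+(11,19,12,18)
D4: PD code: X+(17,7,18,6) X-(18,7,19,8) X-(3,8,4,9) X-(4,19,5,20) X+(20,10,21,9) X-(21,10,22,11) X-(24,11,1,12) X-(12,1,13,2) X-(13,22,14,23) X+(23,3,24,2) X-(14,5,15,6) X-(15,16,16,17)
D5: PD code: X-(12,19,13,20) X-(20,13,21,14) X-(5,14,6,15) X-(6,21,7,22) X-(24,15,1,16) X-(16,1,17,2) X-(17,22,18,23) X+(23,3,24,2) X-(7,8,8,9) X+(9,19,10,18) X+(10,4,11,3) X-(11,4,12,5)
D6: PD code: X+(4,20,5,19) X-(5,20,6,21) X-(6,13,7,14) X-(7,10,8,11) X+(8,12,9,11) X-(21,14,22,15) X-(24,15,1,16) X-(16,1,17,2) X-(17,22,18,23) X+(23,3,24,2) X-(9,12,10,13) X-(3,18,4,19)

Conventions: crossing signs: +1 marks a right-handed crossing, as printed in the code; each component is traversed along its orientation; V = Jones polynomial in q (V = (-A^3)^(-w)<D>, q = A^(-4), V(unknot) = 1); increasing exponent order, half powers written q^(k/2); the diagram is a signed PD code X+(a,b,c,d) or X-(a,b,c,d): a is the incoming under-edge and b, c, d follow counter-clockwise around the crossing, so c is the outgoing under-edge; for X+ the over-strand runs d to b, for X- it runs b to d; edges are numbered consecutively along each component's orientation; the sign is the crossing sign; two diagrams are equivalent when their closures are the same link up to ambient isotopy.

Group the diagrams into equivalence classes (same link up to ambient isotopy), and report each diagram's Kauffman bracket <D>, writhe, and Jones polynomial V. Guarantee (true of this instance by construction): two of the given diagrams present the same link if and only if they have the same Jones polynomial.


equivalence classes: {D1, D4, D5, D6} | {D2} | {D3}
D1 (bracket A^-14 - A^-10 + 2A^-6 - A^-2 + A^2 - A^6; 14 crossings at w = -6): V = -q^-6 + q^-5 - q^-4 + 2q^-3 - q^-2 + q^-1
V(D2) = 1  [12 crossings, <D> = A^6, w = +2]
V(D3) = -q^-4 + q^-3 + q^-1  (w -4, c 14, <D> = A^-8 + 1 - A^4)
D4 (bracket A^-14 - A^-10 + 2A^-6 - A^-2 + A^2 - A^6; 12 crossings at w = -6): V = -q^-6 + q^-5 - q^-4 + 2q^-3 - q^-2 + q^-1
V(D5) = -q^-6 + q^-5 - q^-4 + 2q^-3 - q^-2 + q^-1  (w -6, c 12, <D> = A^-14 - A^-10 + 2A^-6 - A^-2 + A^2 - A^6)
V(D6) = -q^-6 + q^-5 - q^-4 + 2q^-3 - q^-2 + q^-1  (w -6, c 12, <D> = A^-14 - A^-10 + 2A^-6 - A^-2 + A^2 - A^6)
observation: 3 values of V(q) split the 6 diagrams


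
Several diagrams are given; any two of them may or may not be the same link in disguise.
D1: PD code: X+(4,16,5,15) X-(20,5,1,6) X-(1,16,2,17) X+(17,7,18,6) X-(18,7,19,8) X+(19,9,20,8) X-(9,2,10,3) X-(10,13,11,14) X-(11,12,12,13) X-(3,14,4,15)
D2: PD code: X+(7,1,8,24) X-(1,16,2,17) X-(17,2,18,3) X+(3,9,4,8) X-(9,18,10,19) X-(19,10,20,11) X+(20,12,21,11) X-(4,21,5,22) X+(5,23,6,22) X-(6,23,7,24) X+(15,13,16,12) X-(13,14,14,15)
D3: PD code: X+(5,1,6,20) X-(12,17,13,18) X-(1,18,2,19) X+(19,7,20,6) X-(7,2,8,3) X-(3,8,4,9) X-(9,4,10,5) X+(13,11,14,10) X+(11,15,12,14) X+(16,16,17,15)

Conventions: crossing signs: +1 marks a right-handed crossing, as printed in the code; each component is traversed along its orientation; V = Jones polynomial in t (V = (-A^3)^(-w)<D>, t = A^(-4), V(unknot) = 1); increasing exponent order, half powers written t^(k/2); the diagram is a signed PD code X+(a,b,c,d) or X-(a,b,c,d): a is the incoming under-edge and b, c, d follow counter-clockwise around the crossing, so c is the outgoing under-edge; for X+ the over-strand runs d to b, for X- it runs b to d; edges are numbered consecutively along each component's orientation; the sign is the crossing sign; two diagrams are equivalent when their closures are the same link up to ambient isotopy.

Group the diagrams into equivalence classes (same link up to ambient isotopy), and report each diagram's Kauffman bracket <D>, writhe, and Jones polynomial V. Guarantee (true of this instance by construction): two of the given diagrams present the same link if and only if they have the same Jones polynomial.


equivalence classes: {D1} | {D2} | {D3}
D1 (bracket A^-12; 10 crossings at w = -4): V = 1
V(D2) = -t^-4 + t^-3 + t^-1  [12 crossings, <D> = A^-2 + A^6 - A^10, w = -2]
V(D3) = t^-5 - 2t^-4 + 2t^-3 - 2t^-2 + 2t^-1 - 1 + t  [10 crossings, <D> = A^-4 - 1 + 2A^4 - 2A^8 + 2A^12 - 2A^16 + A^20, w = 0]
key observation: 3 values of V(t) split the 3 diagrams


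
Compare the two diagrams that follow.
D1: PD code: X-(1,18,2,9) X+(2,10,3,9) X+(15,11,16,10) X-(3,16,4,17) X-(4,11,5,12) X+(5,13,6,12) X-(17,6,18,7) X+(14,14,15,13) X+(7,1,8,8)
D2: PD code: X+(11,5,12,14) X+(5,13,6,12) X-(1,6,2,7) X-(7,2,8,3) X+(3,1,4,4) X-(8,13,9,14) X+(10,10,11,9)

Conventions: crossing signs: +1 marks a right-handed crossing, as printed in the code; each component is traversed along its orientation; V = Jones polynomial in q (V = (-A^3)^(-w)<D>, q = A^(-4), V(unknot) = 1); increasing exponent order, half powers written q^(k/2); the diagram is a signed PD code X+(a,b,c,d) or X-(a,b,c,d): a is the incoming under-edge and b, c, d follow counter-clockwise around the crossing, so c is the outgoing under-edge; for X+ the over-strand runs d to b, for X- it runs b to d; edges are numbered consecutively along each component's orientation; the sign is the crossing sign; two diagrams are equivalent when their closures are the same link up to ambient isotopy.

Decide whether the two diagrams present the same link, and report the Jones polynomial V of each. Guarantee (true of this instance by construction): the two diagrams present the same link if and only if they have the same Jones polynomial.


same link: yes
V(D1) = -q^(-5/2) - q^(-1/2)  [9 crossings, <D> = A^5 + A^13, w = +1]
D2 (bracket A^5 + A^13; 7 crossings at w = +1): V = -q^(-5/2) - q^(-1/2)
note: all 2 diagrams share one V(q), hence one class


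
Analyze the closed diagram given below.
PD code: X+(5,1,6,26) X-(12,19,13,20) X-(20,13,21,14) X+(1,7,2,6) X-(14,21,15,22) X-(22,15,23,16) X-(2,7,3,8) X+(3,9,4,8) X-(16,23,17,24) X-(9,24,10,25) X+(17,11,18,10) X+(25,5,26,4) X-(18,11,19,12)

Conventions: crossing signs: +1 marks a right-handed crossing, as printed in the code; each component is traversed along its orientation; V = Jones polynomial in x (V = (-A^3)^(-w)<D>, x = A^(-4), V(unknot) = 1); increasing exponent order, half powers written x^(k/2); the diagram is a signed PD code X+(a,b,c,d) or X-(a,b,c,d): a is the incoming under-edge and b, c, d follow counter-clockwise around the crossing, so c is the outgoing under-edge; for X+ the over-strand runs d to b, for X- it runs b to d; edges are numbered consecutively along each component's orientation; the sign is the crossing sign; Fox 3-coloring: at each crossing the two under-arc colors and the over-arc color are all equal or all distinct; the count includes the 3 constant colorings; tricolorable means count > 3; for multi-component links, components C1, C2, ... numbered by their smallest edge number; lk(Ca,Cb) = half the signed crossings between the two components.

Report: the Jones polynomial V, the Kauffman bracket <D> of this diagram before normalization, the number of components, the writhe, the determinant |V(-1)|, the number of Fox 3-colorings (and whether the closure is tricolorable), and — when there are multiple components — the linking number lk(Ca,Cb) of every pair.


V(x) = -x^-6 + x^-5 - 2x^-4 + 3x^-3 - 2x^-2 + 3x^-1 - 1 + x - x^2
bracket: A^-17 - A^-13 + A^-9 - 3A^-5 + 2A^-1 - 3A^3 + 2A^7 - A^11 + A^15, w = -3
1 component, writhe -3, over 13 crossings
det 15, colorings 9 of 3^13 — tricolorable
observation: w = -3 shifts under R1 moves; the (-A^3)^(3) factor cancels that in V


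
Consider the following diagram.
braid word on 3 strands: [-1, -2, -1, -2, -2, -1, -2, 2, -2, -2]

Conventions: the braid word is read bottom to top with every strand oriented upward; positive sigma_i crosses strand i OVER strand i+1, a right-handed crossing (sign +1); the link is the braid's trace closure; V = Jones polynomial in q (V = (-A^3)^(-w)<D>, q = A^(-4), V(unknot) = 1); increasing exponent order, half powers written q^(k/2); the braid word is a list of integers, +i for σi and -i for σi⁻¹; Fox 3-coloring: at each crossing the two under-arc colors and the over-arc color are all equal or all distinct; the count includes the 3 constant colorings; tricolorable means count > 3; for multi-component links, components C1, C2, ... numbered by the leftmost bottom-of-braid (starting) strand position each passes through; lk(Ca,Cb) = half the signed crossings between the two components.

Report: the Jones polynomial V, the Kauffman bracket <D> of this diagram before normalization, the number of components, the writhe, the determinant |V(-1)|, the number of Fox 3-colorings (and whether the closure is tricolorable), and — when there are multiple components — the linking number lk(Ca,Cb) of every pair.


Jones polynomial: V(q) = -q^-8 + q^-5 + q^-3
<D> = A^-12 + A^-4 - A^8; writhe -8
components 1, writhe -8 (10 crossings)
3-colorings: 9 of 3^10, det 3 — tricolorable
note: w = -8 shifts under R1 moves; the (-A^3)^(8) factor cancels that in V


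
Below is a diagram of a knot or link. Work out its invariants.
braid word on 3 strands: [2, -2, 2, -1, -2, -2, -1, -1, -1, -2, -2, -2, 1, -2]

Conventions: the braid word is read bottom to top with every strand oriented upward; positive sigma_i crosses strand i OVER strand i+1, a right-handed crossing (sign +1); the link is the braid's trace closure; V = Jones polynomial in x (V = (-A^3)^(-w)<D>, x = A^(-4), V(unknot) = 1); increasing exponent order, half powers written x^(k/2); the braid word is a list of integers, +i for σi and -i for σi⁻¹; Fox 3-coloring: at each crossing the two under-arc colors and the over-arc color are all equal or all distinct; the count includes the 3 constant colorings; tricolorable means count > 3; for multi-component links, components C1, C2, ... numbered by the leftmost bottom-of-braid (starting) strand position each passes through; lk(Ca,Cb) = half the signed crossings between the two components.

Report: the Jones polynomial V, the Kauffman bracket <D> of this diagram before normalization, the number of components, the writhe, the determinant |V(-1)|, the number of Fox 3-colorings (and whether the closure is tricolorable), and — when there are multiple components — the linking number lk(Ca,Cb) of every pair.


V = x^-11 - 2x^-10 + 2x^-9 - 3x^-8 + 2x^-7 - 2x^-6 + 2x^-5 + x^-3
<D> = A^-12 + 2A^-4 - 2 + 2A^4 - 3A^8 + 2A^12 - 2A^16 + A^20 (w = -8)
1 component over 14 crossings, w = -8
9 Fox colorings among 3^14, |V(-1)| = 15: tricolorable
why: free reduction leaves σ2 σ1⁻¹ σ2⁻¹ σ2⁻¹ σ1⁻¹ σ1⁻¹ σ1⁻¹ σ2⁻¹ σ2⁻¹ σ2⁻¹ σ1 σ2⁻¹ of the original 14 letters


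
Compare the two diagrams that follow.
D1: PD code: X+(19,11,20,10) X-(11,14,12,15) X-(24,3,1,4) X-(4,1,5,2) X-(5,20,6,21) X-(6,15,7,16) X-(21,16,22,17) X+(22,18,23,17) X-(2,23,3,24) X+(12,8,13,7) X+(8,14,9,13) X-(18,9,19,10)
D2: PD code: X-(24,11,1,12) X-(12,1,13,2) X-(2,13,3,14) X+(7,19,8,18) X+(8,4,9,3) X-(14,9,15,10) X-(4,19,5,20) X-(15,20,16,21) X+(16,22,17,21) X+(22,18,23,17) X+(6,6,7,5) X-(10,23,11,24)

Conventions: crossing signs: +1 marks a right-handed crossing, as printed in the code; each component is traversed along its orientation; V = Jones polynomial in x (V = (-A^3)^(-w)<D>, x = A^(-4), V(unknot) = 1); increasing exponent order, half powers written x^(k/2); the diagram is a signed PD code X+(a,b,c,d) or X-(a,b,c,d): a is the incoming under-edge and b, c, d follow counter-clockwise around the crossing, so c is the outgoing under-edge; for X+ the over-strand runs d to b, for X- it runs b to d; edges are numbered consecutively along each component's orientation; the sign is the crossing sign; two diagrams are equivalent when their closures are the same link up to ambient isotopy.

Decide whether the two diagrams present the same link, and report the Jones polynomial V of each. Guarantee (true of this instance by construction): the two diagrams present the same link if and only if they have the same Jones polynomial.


equivalent: no
D1 (bracket A^-8 + 1 - A^4; 12 crossings at w = -4): V = -x^-4 + x^-3 + x^-1
V(D2) = -x^-7 + x^-6 - x^-5 + x^-4 + x^-2  (w -2, c 12, <D> = A^2 + A^10 - A^14 + A^18 - A^22)
key observation: 2 values of V(x) split the 2 diagrams


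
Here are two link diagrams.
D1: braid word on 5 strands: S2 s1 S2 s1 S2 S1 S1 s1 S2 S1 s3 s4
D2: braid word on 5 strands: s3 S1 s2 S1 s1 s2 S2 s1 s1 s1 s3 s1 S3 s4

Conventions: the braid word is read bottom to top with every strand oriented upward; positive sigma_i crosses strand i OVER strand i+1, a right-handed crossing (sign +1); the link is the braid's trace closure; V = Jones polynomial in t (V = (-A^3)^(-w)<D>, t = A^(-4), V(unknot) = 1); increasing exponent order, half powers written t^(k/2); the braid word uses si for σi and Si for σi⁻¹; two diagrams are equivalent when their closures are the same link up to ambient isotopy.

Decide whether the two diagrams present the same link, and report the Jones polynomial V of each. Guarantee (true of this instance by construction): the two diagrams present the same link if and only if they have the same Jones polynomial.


equivalent: no
D1 (bracket A^-2 - A^2 + 2A^6 - A^10 + A^14 - A^18; 12 crossings at w = -2): V = -t^-6 + t^-5 - t^-4 + 2t^-3 - t^-2 + t^-1
V(D2) = t + t^3 - t^4  [14 crossings, <D> = -A^2 + A^6 + A^14, w = +6]
observation: V(t) takes 2 values over 2 diagrams, fixing the grouping


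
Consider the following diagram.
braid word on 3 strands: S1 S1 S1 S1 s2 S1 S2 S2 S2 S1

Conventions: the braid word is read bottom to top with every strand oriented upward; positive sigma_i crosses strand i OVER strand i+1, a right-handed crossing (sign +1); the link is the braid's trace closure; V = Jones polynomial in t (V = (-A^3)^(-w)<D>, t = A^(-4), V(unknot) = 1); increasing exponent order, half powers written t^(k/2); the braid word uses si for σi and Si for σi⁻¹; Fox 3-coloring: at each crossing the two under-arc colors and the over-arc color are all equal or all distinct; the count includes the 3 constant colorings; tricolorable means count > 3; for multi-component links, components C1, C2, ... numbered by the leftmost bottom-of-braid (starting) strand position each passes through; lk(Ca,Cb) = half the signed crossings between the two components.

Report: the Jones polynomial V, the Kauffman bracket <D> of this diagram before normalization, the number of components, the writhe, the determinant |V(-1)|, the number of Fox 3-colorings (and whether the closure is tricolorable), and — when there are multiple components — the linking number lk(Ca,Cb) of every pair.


V(t) = -t^-12 + 2t^-11 - 3t^-10 + 4t^-9 - 5t^-8 + 4t^-7 - 3t^-6 + 3t^-5 - t^-4 + t^-3
bracket: A^-12 - A^-8 + 3A^-4 - 3 + 4A^4 - 5A^8 + 4A^12 - 3A^16 + 2A^20 - A^24, w = -8
1 component, writhe -8, over 10 crossings
det 27, colorings 9 of 3^10 — tricolorable
observation: |V(-1)| = 27: so tricolorable, since 3 divides 27


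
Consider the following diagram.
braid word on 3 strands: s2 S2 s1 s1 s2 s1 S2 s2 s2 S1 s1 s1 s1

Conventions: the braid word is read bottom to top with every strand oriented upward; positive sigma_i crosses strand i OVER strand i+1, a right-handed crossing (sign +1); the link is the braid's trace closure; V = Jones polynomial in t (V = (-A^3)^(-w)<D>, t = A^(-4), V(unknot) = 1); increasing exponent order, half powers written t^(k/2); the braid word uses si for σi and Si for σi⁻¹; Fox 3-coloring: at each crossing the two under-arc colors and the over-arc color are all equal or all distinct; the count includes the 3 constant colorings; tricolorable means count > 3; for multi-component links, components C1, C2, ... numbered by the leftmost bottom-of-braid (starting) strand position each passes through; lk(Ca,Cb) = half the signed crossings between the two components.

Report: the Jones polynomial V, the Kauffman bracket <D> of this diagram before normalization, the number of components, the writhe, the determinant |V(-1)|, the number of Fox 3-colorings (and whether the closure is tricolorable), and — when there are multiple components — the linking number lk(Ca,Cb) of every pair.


V = -t^(5/2) - t^(9/2) + t^(11/2) - t^(13/2) + t^(15/2) - t^(17/2)
<D> = A^-13 - A^-9 + A^-5 - A^-1 + A^3 + A^11 (w = +7)
2 components over 13 crossings, w = +7
lk(C1,C2): +3
9 Fox colorings among 3^13, |V(-1)| = 6: tricolorable
why: inverse pairs cancel, leaving σ1 σ1 σ2 σ1 σ2 σ1 σ1


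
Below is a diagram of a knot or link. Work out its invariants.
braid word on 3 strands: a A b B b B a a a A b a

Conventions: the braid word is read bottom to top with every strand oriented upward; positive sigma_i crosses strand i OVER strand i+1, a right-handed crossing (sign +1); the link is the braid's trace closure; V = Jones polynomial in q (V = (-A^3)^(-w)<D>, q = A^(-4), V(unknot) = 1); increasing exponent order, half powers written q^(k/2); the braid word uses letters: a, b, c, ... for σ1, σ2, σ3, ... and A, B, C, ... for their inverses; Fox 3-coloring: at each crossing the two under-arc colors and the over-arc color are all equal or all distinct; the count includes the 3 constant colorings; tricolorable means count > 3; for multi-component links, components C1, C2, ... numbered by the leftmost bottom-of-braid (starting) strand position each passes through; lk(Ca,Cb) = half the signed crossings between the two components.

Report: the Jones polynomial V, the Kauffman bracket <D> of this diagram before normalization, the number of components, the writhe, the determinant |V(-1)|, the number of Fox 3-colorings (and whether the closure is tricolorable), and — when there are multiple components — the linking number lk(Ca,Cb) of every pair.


V(q) = q + q^3 - q^4
bracket: -A^-4 + 1 + A^8, w = +4
1 component, writhe +4, over 12 crossings
det 3, colorings 9 of 3^12 — tricolorable
observation: the word shrinks to σ1 σ1 σ2 σ1 after cancelling


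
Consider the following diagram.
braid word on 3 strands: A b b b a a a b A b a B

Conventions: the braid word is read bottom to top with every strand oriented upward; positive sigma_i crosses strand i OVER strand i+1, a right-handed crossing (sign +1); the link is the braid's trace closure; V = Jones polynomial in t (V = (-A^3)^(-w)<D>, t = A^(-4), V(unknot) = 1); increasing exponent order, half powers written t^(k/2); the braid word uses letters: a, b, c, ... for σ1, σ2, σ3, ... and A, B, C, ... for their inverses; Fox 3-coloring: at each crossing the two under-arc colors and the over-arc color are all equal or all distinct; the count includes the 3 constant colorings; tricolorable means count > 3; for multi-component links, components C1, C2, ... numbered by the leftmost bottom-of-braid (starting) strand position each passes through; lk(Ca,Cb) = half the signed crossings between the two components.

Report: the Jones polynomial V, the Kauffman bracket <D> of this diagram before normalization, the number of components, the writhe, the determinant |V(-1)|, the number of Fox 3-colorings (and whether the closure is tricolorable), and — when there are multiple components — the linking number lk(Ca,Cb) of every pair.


V = 2t^2 - 2t^3 + 4t^4 - 5t^5 + 5t^6 - 5t^7 + 3t^8 - 2t^9 + t^10
<D> = A^-22 - 2A^-18 + 3A^-14 - 5A^-10 + 5A^-6 - 5A^-2 + 4A^2 - 2A^6 + 2A^10 (w = +6)
1 component over 12 crossings, w = +6
3 Fox colorings among 3^12, |V(-1)| = 29: not tricolorable
why: w = +6 (over 12 crossings) is diagram-only; (-A^3)^(-6) removes it from V


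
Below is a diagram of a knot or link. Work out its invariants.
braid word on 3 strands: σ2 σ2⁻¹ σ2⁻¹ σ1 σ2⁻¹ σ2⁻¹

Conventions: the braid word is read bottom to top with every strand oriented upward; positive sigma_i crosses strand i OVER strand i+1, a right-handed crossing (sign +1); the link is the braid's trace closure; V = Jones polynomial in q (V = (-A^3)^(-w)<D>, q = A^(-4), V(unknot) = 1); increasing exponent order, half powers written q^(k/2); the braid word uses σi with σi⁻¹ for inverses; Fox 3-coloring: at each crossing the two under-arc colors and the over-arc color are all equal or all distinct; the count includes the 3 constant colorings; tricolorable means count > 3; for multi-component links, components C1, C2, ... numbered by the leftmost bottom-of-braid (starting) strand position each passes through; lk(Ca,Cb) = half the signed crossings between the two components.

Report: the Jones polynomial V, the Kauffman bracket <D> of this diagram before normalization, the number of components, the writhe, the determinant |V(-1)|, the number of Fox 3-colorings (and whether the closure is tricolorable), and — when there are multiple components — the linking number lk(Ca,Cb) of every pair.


V = -q^-4 + q^-3 + q^-1
<D> = A^-2 + A^6 - A^10 (w = -2)
1 component over 6 crossings, w = -2
9 Fox colorings among 3^6, |V(-1)| = 3: tricolorable
why: w = -2 shifts under R1 moves; the (-A^3)^(2) factor cancels that in V


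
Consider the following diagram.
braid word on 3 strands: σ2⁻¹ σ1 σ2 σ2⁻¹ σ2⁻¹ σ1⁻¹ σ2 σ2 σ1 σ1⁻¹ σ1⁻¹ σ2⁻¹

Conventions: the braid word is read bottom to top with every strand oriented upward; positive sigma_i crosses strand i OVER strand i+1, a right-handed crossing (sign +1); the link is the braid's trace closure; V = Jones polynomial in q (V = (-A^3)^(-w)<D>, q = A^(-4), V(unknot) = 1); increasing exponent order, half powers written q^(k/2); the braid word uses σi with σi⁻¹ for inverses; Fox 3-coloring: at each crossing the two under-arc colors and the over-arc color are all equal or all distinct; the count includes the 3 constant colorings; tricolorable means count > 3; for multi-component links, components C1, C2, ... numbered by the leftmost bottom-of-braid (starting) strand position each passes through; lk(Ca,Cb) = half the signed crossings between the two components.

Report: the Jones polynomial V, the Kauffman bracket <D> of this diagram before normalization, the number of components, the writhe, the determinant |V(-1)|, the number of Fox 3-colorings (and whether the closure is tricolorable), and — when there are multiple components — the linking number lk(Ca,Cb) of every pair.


V = -q^-5 + q^-4 - q^-3 + 2q^-2 - q^-1 + 2 - q
<D> = -A^-10 + 2A^-6 - A^-2 + 2A^2 - A^6 + A^10 - A^14 (w = -2)
1 component over 12 crossings, w = -2
9 Fox colorings among 3^12, |V(-1)| = 9: tricolorable
why: det 9 = |V(-1)|; divisible by 3, so tricolorable


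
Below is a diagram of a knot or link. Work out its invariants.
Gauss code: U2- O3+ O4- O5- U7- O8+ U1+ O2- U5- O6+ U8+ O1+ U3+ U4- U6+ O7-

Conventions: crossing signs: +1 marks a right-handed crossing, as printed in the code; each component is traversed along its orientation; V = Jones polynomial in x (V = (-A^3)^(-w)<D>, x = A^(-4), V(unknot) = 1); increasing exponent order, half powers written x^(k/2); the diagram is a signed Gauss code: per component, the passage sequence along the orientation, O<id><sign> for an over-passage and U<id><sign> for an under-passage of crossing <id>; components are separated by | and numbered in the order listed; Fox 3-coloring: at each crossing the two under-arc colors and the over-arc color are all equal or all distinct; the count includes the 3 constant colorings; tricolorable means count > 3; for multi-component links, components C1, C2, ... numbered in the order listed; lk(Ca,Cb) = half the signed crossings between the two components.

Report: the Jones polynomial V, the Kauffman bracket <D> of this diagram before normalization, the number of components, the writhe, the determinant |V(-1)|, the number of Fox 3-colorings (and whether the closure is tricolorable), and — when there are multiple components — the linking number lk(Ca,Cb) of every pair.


V(x) = -x^-3 + 2x^-2 - 2x^-1 + 3 - 2x + 2x^2 - x^3
bracket: -A^-12 + 2A^-8 - 2A^-4 + 3 - 2A^4 + 2A^8 - A^12, w = 0
1 component, writhe 0, over 8 crossings
det 13, colorings 3 of 3^8 — not tricolorable
observation: V spans 6 powers of x: at least 6 crossings in any diagram


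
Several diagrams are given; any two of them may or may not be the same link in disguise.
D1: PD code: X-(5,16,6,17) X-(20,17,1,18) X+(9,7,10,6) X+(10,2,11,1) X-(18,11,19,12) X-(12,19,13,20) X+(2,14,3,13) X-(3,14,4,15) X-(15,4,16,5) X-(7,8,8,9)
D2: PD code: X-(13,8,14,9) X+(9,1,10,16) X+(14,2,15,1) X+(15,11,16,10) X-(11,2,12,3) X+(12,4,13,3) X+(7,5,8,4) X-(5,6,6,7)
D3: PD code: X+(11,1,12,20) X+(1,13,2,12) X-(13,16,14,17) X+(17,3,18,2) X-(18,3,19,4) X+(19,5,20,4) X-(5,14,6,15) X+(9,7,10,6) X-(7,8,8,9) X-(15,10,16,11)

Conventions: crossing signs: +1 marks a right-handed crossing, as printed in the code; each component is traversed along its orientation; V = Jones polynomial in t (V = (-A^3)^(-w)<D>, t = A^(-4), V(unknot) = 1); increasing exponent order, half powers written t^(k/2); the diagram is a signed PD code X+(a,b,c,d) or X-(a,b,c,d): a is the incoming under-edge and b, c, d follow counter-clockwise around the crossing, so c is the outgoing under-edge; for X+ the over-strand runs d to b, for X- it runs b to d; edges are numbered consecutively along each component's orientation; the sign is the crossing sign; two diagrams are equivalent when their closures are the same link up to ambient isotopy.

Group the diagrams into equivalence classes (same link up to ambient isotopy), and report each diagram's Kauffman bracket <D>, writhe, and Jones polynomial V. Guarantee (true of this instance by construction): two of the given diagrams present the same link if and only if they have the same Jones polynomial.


grouping into links: {D1} | {D2} | {D3}
V(D1) = -t^-6 + t^-5 - t^-4 + 2t^-3 - t^-2 + t^-1  (w -4, c 10, <D> = A^-8 - A^-4 + 2 - A^4 + A^8 - A^12)
D2 (bracket A^6; 8 crossings at w = +2): V = 1
D3 (bracket -A^-12 + 2A^-8 - 2A^-4 + 3 - 2A^4 + 2A^8 - A^12; 10 crossings at w = 0): V = -t^-3 + 2t^-2 - 2t^-1 + 3 - 2t + 2t^2 - t^3
why: 3 classes among 3 diagrams; unequal V(t) rules out equality


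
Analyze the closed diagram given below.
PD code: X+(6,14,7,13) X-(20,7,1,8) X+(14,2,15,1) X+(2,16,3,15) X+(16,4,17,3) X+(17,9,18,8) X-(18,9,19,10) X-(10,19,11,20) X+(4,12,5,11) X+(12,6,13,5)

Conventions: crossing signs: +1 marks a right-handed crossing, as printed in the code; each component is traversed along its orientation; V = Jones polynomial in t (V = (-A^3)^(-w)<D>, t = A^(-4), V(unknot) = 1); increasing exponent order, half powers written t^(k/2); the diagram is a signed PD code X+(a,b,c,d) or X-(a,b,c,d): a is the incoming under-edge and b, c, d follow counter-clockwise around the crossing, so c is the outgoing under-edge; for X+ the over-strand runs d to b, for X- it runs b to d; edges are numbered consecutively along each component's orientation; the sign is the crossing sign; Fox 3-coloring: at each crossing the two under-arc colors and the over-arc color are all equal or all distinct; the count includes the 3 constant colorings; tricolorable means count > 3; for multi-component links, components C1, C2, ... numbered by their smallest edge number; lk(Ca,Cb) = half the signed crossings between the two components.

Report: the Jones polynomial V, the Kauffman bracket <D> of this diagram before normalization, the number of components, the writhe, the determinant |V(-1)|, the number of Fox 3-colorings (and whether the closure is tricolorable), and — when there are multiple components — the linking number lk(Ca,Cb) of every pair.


Jones polynomial: V(t) = 1 - t + 3t^2 - 3t^3 + 3t^4 - 4t^5 + 3t^6 - 2t^7 + t^8
<D> = A^-20 - 2A^-16 + 3A^-12 - 4A^-8 + 3A^-4 - 3 + 3A^4 - A^8 + A^12; writhe +4
components 1, writhe +4 (10 crossings)
3-colorings: 9 of 3^10, det 21 — tricolorable
note: V spans 8 powers of t: at least 8 crossings in any diagram


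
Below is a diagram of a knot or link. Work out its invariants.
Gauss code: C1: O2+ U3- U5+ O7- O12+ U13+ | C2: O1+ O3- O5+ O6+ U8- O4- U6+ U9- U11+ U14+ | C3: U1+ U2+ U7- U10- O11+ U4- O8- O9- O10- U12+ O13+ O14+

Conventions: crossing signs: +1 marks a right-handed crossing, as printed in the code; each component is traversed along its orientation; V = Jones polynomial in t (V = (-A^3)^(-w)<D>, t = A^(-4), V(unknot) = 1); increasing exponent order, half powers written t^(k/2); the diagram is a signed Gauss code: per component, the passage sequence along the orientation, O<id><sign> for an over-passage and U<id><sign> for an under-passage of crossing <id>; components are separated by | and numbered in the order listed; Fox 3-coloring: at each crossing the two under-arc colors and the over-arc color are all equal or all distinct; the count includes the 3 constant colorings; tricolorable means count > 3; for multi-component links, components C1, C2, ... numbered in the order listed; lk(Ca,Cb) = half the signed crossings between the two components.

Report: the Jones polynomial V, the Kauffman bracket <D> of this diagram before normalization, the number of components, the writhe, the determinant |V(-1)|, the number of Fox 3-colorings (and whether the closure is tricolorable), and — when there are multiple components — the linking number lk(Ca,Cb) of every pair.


V(t) = 1 + t + t^2 + t^3
bracket: A^-6 + A^-2 + A^2 + A^6, w = +2
3 components, writhe +2, over 14 crossings
lk(C1,C2) = 0
linking number lk(C1,C3) = +1
lk(C2,C3): 0
det 0, colorings 9 of 3^14 — tricolorable
observation: the span of V is 3, within the link bound 14 + 3 - 1


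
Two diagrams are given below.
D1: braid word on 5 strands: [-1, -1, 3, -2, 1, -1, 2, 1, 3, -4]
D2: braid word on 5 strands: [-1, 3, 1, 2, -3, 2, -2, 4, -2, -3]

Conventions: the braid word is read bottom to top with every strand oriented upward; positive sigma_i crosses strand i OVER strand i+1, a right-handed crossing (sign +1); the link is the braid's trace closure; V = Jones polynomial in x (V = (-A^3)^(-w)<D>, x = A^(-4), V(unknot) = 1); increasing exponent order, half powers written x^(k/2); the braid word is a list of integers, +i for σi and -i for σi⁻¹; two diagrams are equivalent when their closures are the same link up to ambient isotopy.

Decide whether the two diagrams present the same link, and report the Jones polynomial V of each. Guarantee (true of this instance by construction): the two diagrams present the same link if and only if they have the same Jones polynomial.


equivalent: no
D1 (bracket A^-12 + A^-8 + A^-4 + 1; 10 crossings at w = 0): V = 1 + x + x^2 + x^3
V(D2) = x^-1 + 2 + x  [10 crossings, <D> = A^-4 + 2 + A^4, w = 0]
observation: 2 classes among 2 diagrams; unequal V(x) rules out equality
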